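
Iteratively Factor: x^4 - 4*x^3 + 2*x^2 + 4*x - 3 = (x - 3)*(x^3 - x^2 - x + 1) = (x - 3)*(x - 1)*(x^2 - 1) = (x - 3)*(x - 1)*(x + 1)*(x - 1)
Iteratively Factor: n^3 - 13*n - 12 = (n - 4)*(n^2 + 4*n + 3) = (n - 4)*(n + 1)*(n + 3)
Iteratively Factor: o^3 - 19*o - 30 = (o + 2)*(o^2 - 2*o - 15) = (o - 5)*(o + 2)*(o + 3)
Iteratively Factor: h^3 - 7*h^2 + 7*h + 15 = (h - 3)*(h^2 - 4*h - 5) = (h - 5)*(h - 3)*(h + 1)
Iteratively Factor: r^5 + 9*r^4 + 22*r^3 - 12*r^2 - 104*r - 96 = (r + 2)*(r^4 + 7*r^3 + 8*r^2 - 28*r - 48) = (r + 2)*(r + 3)*(r^3 + 4*r^2 - 4*r - 16) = (r - 2)*(r + 2)*(r + 3)*(r^2 + 6*r + 8) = (r - 2)*(r + 2)*(r + 3)*(r + 4)*(r + 2)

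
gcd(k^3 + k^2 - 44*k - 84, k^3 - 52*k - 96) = k^2 + 8*k + 12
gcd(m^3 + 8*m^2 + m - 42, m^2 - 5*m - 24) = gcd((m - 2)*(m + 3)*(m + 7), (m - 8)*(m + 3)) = m + 3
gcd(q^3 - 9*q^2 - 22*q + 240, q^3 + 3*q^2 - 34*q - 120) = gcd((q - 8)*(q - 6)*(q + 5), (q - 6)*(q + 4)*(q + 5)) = q^2 - q - 30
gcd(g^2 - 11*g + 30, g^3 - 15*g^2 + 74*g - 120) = g^2 - 11*g + 30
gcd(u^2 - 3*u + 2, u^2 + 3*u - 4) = u - 1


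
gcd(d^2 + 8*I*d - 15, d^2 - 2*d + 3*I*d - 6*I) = d + 3*I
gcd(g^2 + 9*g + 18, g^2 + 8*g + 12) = g + 6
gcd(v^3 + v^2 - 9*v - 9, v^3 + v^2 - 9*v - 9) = v^3 + v^2 - 9*v - 9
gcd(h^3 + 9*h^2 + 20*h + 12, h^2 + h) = h + 1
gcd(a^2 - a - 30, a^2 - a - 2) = 1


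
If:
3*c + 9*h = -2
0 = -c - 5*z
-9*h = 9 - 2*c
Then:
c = 7/5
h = -31/45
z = -7/25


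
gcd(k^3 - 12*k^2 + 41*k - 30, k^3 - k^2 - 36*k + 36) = k^2 - 7*k + 6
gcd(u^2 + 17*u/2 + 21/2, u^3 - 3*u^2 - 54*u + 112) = u + 7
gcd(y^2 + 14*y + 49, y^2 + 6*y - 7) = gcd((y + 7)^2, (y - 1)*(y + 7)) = y + 7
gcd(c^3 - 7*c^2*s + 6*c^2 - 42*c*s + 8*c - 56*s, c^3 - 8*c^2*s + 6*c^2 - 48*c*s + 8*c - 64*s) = c^2 + 6*c + 8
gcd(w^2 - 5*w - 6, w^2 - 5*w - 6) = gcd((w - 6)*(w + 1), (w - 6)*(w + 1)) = w^2 - 5*w - 6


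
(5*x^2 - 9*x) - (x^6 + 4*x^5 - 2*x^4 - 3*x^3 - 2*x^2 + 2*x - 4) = -x^6 - 4*x^5 + 2*x^4 + 3*x^3 + 7*x^2 - 11*x + 4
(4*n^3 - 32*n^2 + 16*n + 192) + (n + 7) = 4*n^3 - 32*n^2 + 17*n + 199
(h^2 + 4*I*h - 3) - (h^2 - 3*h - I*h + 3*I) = 3*h + 5*I*h - 3 - 3*I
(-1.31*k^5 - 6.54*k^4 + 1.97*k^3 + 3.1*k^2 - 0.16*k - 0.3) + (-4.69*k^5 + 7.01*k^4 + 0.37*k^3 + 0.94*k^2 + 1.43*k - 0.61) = -6.0*k^5 + 0.47*k^4 + 2.34*k^3 + 4.04*k^2 + 1.27*k - 0.91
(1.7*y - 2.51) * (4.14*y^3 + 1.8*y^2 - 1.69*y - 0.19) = 7.038*y^4 - 7.3314*y^3 - 7.391*y^2 + 3.9189*y + 0.4769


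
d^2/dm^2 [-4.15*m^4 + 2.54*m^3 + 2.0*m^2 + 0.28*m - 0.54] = -49.8*m^2 + 15.24*m + 4.0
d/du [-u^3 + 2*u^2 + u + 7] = -3*u^2 + 4*u + 1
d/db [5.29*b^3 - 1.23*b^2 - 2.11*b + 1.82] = 15.87*b^2 - 2.46*b - 2.11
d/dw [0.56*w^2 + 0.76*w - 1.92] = 1.12*w + 0.76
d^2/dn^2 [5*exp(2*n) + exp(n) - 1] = (20*exp(n) + 1)*exp(n)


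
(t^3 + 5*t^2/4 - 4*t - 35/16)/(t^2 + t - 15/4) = (8*t^2 - 10*t - 7)/(4*(2*t - 3))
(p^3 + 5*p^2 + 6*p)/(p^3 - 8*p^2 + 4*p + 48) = p*(p + 3)/(p^2 - 10*p + 24)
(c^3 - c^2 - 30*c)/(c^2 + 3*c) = (c^2 - c - 30)/(c + 3)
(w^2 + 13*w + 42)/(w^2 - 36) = (w + 7)/(w - 6)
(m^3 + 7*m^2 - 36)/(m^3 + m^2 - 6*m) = (m + 6)/m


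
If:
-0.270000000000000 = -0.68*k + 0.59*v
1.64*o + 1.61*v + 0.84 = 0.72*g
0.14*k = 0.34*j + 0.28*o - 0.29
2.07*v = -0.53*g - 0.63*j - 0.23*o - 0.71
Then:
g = -6.39539111378103*v - 3.71599902459649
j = 3.47798173106911*v + 2.78176131499463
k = 0.867647058823529*v + 0.397058823529412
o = -3.78944000117216*v - 2.14360932787163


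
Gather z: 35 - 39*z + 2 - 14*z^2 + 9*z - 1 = -14*z^2 - 30*z + 36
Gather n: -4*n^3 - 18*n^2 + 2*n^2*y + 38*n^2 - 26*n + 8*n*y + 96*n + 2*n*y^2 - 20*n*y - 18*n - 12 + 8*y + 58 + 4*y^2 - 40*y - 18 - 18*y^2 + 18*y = -4*n^3 + n^2*(2*y + 20) + n*(2*y^2 - 12*y + 52) - 14*y^2 - 14*y + 28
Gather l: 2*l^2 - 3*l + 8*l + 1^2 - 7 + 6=2*l^2 + 5*l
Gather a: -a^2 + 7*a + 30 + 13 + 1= -a^2 + 7*a + 44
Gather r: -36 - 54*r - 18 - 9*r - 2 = -63*r - 56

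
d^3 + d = d*(d - I)*(d + I)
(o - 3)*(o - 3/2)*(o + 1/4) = o^3 - 17*o^2/4 + 27*o/8 + 9/8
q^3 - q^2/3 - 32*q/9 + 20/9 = (q - 5/3)*(q - 2/3)*(q + 2)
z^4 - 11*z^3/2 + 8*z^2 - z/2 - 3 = (z - 3)*(z - 2)*(z - 1)*(z + 1/2)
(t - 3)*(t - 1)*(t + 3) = t^3 - t^2 - 9*t + 9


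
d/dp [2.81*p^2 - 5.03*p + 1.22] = 5.62*p - 5.03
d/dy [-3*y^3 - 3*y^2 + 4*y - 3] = -9*y^2 - 6*y + 4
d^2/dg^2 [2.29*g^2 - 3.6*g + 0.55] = 4.58000000000000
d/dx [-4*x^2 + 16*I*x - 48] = -8*x + 16*I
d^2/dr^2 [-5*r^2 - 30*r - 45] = -10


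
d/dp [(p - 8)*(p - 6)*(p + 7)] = 3*p^2 - 14*p - 50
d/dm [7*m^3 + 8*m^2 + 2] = m*(21*m + 16)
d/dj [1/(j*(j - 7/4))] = 4*(7 - 8*j)/(j^2*(16*j^2 - 56*j + 49))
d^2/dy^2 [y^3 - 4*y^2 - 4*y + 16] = 6*y - 8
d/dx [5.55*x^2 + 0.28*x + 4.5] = 11.1*x + 0.28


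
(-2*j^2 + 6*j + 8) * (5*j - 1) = -10*j^3 + 32*j^2 + 34*j - 8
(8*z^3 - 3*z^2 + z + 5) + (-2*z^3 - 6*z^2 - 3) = 6*z^3 - 9*z^2 + z + 2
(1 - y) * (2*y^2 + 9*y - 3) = -2*y^3 - 7*y^2 + 12*y - 3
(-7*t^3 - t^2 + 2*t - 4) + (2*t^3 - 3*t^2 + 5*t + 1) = -5*t^3 - 4*t^2 + 7*t - 3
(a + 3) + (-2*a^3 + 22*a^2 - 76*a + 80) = -2*a^3 + 22*a^2 - 75*a + 83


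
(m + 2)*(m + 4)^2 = m^3 + 10*m^2 + 32*m + 32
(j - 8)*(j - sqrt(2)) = j^2 - 8*j - sqrt(2)*j + 8*sqrt(2)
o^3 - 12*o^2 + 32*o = o*(o - 8)*(o - 4)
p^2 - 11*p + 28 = (p - 7)*(p - 4)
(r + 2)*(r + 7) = r^2 + 9*r + 14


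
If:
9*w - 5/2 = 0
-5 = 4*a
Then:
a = -5/4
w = 5/18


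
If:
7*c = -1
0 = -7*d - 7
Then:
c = -1/7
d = -1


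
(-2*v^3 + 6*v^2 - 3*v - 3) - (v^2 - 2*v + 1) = -2*v^3 + 5*v^2 - v - 4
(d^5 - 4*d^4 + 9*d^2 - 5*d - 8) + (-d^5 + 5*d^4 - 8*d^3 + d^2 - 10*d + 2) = d^4 - 8*d^3 + 10*d^2 - 15*d - 6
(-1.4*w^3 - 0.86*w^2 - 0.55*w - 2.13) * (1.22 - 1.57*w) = 2.198*w^4 - 0.3578*w^3 - 0.1857*w^2 + 2.6731*w - 2.5986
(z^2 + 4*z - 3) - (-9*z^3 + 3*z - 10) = 9*z^3 + z^2 + z + 7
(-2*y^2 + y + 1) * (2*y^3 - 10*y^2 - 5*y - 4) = -4*y^5 + 22*y^4 + 2*y^3 - 7*y^2 - 9*y - 4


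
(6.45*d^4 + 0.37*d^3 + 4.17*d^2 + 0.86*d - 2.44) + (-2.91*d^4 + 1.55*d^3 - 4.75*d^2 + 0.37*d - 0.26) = 3.54*d^4 + 1.92*d^3 - 0.58*d^2 + 1.23*d - 2.7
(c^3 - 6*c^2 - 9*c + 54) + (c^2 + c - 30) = c^3 - 5*c^2 - 8*c + 24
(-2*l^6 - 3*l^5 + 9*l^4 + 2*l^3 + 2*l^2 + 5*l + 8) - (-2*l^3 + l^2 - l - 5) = -2*l^6 - 3*l^5 + 9*l^4 + 4*l^3 + l^2 + 6*l + 13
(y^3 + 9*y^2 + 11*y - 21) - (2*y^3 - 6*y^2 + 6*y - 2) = -y^3 + 15*y^2 + 5*y - 19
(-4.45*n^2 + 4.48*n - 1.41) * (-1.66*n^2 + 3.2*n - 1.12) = 7.387*n^4 - 21.6768*n^3 + 21.6606*n^2 - 9.5296*n + 1.5792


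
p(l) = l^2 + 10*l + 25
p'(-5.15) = -0.30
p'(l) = 2*l + 10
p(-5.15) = 0.02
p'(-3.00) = 4.00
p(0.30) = 28.09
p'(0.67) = 11.34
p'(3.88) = 17.76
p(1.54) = 42.77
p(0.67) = 32.15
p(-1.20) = 14.44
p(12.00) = 289.00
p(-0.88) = 16.97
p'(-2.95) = 4.10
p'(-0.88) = 8.24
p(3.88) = 78.85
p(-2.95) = 4.20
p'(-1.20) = 7.60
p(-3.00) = 4.00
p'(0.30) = 10.60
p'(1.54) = 13.08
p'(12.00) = 34.00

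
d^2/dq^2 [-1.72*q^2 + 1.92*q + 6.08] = -3.44000000000000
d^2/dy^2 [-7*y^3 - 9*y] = -42*y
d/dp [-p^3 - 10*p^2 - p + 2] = -3*p^2 - 20*p - 1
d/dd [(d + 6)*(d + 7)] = 2*d + 13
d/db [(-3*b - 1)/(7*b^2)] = (3*b + 2)/(7*b^3)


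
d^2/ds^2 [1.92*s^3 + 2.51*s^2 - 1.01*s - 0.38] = 11.52*s + 5.02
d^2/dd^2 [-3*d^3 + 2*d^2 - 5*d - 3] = 4 - 18*d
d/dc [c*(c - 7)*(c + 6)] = 3*c^2 - 2*c - 42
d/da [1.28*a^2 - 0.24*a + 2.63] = 2.56*a - 0.24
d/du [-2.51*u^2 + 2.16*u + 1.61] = 2.16 - 5.02*u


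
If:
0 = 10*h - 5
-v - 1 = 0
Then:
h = 1/2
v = -1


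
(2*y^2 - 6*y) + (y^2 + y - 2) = 3*y^2 - 5*y - 2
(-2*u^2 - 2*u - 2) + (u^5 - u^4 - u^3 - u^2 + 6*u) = u^5 - u^4 - u^3 - 3*u^2 + 4*u - 2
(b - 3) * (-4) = 12 - 4*b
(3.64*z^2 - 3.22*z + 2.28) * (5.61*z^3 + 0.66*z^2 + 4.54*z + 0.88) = 20.4204*z^5 - 15.6618*z^4 + 27.1912*z^3 - 9.9108*z^2 + 7.5176*z + 2.0064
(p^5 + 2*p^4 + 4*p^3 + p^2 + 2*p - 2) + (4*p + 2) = p^5 + 2*p^4 + 4*p^3 + p^2 + 6*p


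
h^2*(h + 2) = h^3 + 2*h^2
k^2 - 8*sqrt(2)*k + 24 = (k - 6*sqrt(2))*(k - 2*sqrt(2))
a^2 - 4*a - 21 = (a - 7)*(a + 3)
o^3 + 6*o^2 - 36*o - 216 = (o - 6)*(o + 6)^2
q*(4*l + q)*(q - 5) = 4*l*q^2 - 20*l*q + q^3 - 5*q^2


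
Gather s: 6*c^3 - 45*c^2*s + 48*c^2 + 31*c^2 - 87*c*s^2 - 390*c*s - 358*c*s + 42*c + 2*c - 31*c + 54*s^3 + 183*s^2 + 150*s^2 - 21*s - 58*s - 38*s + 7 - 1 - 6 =6*c^3 + 79*c^2 + 13*c + 54*s^3 + s^2*(333 - 87*c) + s*(-45*c^2 - 748*c - 117)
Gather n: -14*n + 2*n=-12*n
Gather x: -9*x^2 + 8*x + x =-9*x^2 + 9*x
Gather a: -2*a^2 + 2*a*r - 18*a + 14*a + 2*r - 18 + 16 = -2*a^2 + a*(2*r - 4) + 2*r - 2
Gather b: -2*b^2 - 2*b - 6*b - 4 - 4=-2*b^2 - 8*b - 8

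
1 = 1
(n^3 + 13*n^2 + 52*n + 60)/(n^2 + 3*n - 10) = (n^2 + 8*n + 12)/(n - 2)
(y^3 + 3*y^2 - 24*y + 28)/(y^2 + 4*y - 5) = (y^3 + 3*y^2 - 24*y + 28)/(y^2 + 4*y - 5)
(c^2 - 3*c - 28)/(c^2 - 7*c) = (c + 4)/c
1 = 1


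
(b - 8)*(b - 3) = b^2 - 11*b + 24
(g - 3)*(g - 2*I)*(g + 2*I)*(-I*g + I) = -I*g^4 + 4*I*g^3 - 7*I*g^2 + 16*I*g - 12*I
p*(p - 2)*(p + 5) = p^3 + 3*p^2 - 10*p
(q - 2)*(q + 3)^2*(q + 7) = q^4 + 11*q^3 + 25*q^2 - 39*q - 126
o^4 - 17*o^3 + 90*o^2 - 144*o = o*(o - 8)*(o - 6)*(o - 3)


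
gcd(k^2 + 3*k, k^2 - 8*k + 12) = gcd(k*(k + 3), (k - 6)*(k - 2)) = 1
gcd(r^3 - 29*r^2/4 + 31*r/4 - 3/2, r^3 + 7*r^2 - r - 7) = r - 1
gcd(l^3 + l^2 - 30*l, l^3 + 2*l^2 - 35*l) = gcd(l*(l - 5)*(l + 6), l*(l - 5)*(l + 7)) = l^2 - 5*l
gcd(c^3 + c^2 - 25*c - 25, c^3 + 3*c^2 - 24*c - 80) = c - 5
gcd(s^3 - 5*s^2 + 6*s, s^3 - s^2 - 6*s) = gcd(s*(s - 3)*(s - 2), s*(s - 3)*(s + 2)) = s^2 - 3*s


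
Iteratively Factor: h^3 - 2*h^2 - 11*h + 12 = (h - 4)*(h^2 + 2*h - 3) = (h - 4)*(h + 3)*(h - 1)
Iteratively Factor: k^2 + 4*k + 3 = (k + 1)*(k + 3)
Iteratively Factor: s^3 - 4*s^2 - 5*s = (s)*(s^2 - 4*s - 5) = s*(s - 5)*(s + 1)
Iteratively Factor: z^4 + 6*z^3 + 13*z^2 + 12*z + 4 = (z + 1)*(z^3 + 5*z^2 + 8*z + 4) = (z + 1)*(z + 2)*(z^2 + 3*z + 2) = (z + 1)*(z + 2)^2*(z + 1)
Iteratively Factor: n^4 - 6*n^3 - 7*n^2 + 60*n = (n - 5)*(n^3 - n^2 - 12*n) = (n - 5)*(n - 4)*(n^2 + 3*n) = (n - 5)*(n - 4)*(n + 3)*(n)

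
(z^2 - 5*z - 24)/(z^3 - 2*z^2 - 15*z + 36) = (z^2 - 5*z - 24)/(z^3 - 2*z^2 - 15*z + 36)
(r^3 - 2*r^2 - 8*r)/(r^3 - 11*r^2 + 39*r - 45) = r*(r^2 - 2*r - 8)/(r^3 - 11*r^2 + 39*r - 45)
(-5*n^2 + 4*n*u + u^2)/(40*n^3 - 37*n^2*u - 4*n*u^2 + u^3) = 1/(-8*n + u)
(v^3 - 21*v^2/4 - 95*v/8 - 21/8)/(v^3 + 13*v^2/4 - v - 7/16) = 2*(2*v^2 - 11*v - 21)/(4*v^2 + 12*v - 7)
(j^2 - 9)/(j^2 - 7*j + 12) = (j + 3)/(j - 4)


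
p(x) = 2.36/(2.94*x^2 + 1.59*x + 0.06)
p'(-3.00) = 0.08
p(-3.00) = 0.11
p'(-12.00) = 0.00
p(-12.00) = 0.01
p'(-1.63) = 0.68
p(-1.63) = 0.45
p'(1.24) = -0.49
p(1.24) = 0.36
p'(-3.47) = 0.05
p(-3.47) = 0.08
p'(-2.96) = 0.08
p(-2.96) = 0.11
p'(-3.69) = 0.04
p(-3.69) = 0.07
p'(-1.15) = 2.72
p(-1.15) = 1.11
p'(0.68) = -2.11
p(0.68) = 0.94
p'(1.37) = -0.38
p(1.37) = 0.30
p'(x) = 2.36*(-5.88*x - 1.59)/(2.94*x^2 + 1.59*x + 0.06)^2 = (-13.8768*x - 3.7524)/(2.94*x^2 + 1.59*x + 0.06)^2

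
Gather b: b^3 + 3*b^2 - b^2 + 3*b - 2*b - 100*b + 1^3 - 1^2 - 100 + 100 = b^3 + 2*b^2 - 99*b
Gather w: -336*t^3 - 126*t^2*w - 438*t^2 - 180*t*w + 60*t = -336*t^3 - 438*t^2 + 60*t + w*(-126*t^2 - 180*t)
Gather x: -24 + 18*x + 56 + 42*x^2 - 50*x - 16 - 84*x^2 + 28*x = -42*x^2 - 4*x + 16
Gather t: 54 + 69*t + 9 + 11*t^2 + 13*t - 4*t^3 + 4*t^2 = -4*t^3 + 15*t^2 + 82*t + 63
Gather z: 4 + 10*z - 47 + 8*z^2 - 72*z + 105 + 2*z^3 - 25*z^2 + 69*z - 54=2*z^3 - 17*z^2 + 7*z + 8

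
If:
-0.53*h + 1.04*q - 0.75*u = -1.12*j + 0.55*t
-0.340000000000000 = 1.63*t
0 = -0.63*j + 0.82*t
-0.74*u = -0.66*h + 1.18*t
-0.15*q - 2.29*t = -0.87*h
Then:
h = -0.59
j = -0.27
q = -0.26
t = -0.21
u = -0.20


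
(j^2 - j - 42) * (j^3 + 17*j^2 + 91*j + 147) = j^5 + 16*j^4 + 32*j^3 - 658*j^2 - 3969*j - 6174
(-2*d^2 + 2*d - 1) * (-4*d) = 8*d^3 - 8*d^2 + 4*d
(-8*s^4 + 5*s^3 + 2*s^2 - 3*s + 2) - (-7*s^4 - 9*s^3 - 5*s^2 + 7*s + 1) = -s^4 + 14*s^3 + 7*s^2 - 10*s + 1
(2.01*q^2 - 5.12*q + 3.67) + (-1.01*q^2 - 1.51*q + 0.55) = 1.0*q^2 - 6.63*q + 4.22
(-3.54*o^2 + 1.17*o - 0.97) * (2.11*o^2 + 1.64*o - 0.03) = -7.4694*o^4 - 3.3369*o^3 - 0.0217000000000001*o^2 - 1.6259*o + 0.0291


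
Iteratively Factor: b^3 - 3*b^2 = (b)*(b^2 - 3*b) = b*(b - 3)*(b)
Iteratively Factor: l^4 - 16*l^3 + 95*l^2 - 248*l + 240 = (l - 3)*(l^3 - 13*l^2 + 56*l - 80) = (l - 4)*(l - 3)*(l^2 - 9*l + 20) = (l - 4)^2*(l - 3)*(l - 5)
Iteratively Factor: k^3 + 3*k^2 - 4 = (k - 1)*(k^2 + 4*k + 4) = (k - 1)*(k + 2)*(k + 2)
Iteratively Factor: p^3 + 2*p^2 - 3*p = (p - 1)*(p^2 + 3*p) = (p - 1)*(p + 3)*(p)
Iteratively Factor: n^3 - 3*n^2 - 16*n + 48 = (n - 3)*(n^2 - 16) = (n - 3)*(n + 4)*(n - 4)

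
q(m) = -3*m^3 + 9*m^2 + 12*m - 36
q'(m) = -9*m^2 + 18*m + 12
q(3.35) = -7.58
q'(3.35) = -28.70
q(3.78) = -24.07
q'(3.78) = -48.56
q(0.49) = -28.31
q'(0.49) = 18.66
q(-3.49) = 159.27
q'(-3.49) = -160.44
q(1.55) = -6.95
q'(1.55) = 18.28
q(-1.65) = -17.82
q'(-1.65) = -42.20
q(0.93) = -19.47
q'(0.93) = 20.96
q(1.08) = -16.32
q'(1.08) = 20.94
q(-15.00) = 11934.00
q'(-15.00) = -2283.00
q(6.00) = -288.00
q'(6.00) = -204.00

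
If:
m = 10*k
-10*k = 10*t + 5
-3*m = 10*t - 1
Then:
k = 3/10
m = 3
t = -4/5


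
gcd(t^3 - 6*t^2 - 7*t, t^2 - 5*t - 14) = t - 7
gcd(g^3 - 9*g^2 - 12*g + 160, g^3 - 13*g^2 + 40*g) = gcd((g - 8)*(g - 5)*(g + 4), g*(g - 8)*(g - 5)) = g^2 - 13*g + 40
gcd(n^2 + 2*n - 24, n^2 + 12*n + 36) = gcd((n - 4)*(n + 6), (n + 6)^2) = n + 6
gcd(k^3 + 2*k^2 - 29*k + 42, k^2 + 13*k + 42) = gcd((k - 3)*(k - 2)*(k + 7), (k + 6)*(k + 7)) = k + 7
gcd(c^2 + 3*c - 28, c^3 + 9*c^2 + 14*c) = c + 7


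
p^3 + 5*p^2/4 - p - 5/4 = (p - 1)*(p + 1)*(p + 5/4)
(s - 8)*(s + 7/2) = s^2 - 9*s/2 - 28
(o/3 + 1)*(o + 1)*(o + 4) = o^3/3 + 8*o^2/3 + 19*o/3 + 4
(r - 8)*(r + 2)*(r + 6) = r^3 - 52*r - 96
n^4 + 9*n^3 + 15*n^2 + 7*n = n*(n + 1)^2*(n + 7)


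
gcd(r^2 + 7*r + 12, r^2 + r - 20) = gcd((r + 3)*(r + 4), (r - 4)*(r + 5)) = 1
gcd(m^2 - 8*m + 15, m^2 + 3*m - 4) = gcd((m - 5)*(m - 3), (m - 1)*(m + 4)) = 1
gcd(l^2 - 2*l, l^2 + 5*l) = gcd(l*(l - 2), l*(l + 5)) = l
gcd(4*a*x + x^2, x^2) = x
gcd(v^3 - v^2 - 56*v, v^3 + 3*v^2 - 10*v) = v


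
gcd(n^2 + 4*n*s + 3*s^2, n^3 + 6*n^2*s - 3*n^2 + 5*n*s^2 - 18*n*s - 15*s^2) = n + s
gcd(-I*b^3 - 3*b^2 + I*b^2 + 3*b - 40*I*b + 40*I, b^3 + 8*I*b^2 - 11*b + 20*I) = b + 5*I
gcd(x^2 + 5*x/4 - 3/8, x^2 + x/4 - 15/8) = x + 3/2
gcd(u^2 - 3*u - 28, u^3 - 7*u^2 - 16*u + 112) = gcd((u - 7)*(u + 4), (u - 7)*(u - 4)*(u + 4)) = u^2 - 3*u - 28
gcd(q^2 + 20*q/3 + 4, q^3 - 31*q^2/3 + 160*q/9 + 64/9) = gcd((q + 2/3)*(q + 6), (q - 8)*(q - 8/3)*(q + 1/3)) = 1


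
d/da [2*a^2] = 4*a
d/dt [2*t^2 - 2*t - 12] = 4*t - 2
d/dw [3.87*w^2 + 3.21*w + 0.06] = 7.74*w + 3.21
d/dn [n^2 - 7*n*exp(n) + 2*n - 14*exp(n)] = -7*n*exp(n) + 2*n - 21*exp(n) + 2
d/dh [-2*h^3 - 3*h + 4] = -6*h^2 - 3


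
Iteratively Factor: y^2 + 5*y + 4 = (y + 4)*(y + 1)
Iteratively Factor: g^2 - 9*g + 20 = (g - 4)*(g - 5)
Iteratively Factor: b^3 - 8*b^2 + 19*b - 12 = (b - 4)*(b^2 - 4*b + 3) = (b - 4)*(b - 1)*(b - 3)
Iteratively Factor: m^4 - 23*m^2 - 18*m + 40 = (m - 1)*(m^3 + m^2 - 22*m - 40) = (m - 1)*(m + 4)*(m^2 - 3*m - 10) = (m - 1)*(m + 2)*(m + 4)*(m - 5)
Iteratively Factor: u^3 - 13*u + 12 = (u - 3)*(u^2 + 3*u - 4) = (u - 3)*(u - 1)*(u + 4)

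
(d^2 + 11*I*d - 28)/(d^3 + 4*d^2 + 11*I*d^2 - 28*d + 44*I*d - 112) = 1/(d + 4)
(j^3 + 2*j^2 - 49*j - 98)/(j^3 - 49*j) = (j + 2)/j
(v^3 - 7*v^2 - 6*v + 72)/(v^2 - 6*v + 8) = (v^2 - 3*v - 18)/(v - 2)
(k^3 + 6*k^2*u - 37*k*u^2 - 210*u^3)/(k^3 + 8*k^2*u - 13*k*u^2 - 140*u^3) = (-k + 6*u)/(-k + 4*u)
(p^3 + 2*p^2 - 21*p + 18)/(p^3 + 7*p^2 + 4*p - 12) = (p - 3)/(p + 2)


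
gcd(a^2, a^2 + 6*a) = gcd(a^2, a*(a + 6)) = a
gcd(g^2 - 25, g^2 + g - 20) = g + 5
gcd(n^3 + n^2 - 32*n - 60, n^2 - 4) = n + 2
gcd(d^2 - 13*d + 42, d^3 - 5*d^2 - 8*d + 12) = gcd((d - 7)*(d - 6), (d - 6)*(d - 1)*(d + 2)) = d - 6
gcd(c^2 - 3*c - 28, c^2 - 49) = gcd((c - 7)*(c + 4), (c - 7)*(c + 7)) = c - 7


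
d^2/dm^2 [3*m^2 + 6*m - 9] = 6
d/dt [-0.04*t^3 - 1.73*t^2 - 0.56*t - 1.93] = -0.12*t^2 - 3.46*t - 0.56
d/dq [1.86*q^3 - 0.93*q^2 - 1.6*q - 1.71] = 5.58*q^2 - 1.86*q - 1.6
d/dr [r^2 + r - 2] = 2*r + 1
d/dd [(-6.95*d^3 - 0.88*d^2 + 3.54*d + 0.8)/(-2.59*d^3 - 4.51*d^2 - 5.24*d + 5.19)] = (29.0653*d^4 + 91.1732*d^3 - 81.4189*d^2 - 1.9184*d + 22.5646)/(6.7081*d^6 + 23.3618*d^5 + 47.4833*d^4 + 20.3806*d^3 - 19.3562*d^2 - 54.3912*d + 26.9361)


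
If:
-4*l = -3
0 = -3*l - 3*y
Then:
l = 3/4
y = -3/4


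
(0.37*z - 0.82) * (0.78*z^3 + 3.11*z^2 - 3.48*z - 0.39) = 0.2886*z^4 + 0.5111*z^3 - 3.8378*z^2 + 2.7093*z + 0.3198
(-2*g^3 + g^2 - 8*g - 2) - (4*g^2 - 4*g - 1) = -2*g^3 - 3*g^2 - 4*g - 1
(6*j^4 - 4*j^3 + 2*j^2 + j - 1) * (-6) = -36*j^4 + 24*j^3 - 12*j^2 - 6*j + 6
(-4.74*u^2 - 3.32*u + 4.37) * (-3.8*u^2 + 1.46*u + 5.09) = 18.012*u^4 + 5.6956*u^3 - 45.5798*u^2 - 10.5186*u + 22.2433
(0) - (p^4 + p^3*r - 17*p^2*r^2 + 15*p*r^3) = -p^4 - p^3*r + 17*p^2*r^2 - 15*p*r^3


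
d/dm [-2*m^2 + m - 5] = 1 - 4*m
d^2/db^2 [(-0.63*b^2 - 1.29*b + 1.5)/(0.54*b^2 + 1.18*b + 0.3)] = (2.22044604925031e-16*b^4 + 0.0505440000000013*b^3 + 3.23676*b^2 + 6.98868*b + 4.49112)/(0.157464*b^6 + 1.032264*b^5 + 2.518128*b^4 + 2.789992*b^3 + 1.39896*b^2 + 0.3186*b + 0.027)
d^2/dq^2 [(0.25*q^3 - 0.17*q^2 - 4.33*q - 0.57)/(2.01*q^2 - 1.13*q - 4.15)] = (-30.950308*q^3 - 15.291222*q^2 - 183.110574*q + 23.790444)/(8.120601*q^6 - 13.695939*q^5 - 42.599538*q^4 + 55.112473*q^3 + 87.95427*q^2 - 58.384275*q - 71.473375)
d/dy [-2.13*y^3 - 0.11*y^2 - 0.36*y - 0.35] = -6.39*y^2 - 0.22*y - 0.36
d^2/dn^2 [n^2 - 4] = 2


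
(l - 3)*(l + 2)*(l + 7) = l^3 + 6*l^2 - 13*l - 42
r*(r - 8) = r^2 - 8*r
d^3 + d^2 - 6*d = d*(d - 2)*(d + 3)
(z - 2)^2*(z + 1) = z^3 - 3*z^2 + 4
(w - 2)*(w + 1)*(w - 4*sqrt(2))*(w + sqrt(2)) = w^4 - 3*sqrt(2)*w^3 - w^3 - 10*w^2 + 3*sqrt(2)*w^2 + 8*w + 6*sqrt(2)*w + 16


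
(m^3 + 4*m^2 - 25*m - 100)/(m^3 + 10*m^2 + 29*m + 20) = (m - 5)/(m + 1)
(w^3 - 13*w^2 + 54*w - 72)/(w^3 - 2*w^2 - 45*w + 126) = (w - 4)/(w + 7)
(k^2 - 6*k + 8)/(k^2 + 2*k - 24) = (k - 2)/(k + 6)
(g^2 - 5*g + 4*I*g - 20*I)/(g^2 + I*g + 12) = (g - 5)/(g - 3*I)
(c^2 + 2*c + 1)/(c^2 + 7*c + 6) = (c + 1)/(c + 6)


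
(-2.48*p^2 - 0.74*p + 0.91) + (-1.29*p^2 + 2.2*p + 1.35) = -3.77*p^2 + 1.46*p + 2.26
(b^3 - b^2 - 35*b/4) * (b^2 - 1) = b^5 - b^4 - 39*b^3/4 + b^2 + 35*b/4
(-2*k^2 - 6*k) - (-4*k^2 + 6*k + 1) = 2*k^2 - 12*k - 1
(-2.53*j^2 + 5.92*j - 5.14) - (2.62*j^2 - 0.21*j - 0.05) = -5.15*j^2 + 6.13*j - 5.09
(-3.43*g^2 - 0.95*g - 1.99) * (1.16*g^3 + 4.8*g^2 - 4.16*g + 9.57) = -3.9788*g^5 - 17.566*g^4 + 7.4004*g^3 - 38.4251*g^2 - 0.8131*g - 19.0443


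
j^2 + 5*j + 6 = (j + 2)*(j + 3)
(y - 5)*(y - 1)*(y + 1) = y^3 - 5*y^2 - y + 5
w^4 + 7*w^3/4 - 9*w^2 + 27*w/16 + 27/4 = (w - 3/2)^2*(w + 3/4)*(w + 4)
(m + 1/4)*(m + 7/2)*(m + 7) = m^3 + 43*m^2/4 + 217*m/8 + 49/8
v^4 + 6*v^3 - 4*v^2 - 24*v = v*(v - 2)*(v + 2)*(v + 6)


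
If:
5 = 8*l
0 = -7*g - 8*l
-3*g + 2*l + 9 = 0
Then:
No Solution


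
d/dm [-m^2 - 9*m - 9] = -2*m - 9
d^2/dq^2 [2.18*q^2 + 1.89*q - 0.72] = 4.36000000000000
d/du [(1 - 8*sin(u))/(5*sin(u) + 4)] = -37*cos(u)/(5*sin(u) + 4)^2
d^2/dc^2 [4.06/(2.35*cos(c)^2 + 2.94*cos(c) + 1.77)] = (-89.6854*(1 - cos(c)^2)^2 - 84.1516200000001*cos(c)^3 - 12.385436*cos(c)^2 + 189.430668*cos(c) + 126.096292)/(2.35*cos(c)^2 + 2.94*cos(c) + 1.77)^3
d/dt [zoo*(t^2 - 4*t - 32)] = zoo*(t - 2)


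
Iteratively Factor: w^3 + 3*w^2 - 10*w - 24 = (w + 2)*(w^2 + w - 12) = (w - 3)*(w + 2)*(w + 4)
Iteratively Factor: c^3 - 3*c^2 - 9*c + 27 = (c - 3)*(c^2 - 9) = (c - 3)^2*(c + 3)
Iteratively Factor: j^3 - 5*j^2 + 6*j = (j)*(j^2 - 5*j + 6) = j*(j - 2)*(j - 3)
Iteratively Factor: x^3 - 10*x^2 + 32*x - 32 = (x - 4)*(x^2 - 6*x + 8) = (x - 4)^2*(x - 2)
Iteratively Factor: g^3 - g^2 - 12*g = (g)*(g^2 - g - 12) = g*(g + 3)*(g - 4)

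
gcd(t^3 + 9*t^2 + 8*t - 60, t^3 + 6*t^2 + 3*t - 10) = t + 5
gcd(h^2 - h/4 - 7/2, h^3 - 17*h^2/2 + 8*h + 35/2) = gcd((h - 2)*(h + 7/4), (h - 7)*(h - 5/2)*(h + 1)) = 1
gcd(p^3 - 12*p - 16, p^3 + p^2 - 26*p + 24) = p - 4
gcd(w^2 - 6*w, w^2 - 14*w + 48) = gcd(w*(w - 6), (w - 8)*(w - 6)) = w - 6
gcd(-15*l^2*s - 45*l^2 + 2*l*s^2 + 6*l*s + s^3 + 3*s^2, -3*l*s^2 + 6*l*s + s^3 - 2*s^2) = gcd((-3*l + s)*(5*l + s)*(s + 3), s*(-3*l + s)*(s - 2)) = -3*l + s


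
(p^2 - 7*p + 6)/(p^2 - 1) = (p - 6)/(p + 1)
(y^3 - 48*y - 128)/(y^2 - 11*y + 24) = (y^2 + 8*y + 16)/(y - 3)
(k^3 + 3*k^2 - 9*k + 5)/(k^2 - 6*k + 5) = (k^2 + 4*k - 5)/(k - 5)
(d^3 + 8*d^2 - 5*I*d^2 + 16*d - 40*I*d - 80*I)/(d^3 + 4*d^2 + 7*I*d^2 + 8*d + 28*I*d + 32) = (d^2 + d*(4 - 5*I) - 20*I)/(d^2 + 7*I*d + 8)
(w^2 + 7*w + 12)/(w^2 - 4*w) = (w^2 + 7*w + 12)/(w*(w - 4))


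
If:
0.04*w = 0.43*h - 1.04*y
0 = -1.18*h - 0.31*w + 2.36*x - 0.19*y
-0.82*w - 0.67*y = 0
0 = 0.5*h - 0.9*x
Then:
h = 0.00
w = 0.00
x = 0.00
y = 0.00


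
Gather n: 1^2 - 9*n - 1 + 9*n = 0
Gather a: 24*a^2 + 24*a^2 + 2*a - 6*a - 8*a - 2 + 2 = 48*a^2 - 12*a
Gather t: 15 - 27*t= 15 - 27*t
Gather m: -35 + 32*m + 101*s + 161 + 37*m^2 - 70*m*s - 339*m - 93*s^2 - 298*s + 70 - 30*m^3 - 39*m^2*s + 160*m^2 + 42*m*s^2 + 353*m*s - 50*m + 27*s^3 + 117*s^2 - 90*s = -30*m^3 + m^2*(197 - 39*s) + m*(42*s^2 + 283*s - 357) + 27*s^3 + 24*s^2 - 287*s + 196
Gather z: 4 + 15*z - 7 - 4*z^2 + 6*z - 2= -4*z^2 + 21*z - 5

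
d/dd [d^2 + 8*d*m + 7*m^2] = 2*d + 8*m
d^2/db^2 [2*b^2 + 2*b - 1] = 4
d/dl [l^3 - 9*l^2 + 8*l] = 3*l^2 - 18*l + 8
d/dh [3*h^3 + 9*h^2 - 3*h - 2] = 9*h^2 + 18*h - 3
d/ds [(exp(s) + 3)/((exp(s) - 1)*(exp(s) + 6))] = (-exp(2*s) - 6*exp(s) - 21)*exp(s)/(exp(4*s) + 10*exp(3*s) + 13*exp(2*s) - 60*exp(s) + 36)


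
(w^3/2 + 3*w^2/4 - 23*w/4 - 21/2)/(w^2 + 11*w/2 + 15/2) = (2*w^2 - 3*w - 14)/(2*(2*w + 5))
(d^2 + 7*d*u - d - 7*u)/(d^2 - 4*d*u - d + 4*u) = (-d - 7*u)/(-d + 4*u)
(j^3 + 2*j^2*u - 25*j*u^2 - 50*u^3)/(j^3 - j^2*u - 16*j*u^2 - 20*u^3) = (j + 5*u)/(j + 2*u)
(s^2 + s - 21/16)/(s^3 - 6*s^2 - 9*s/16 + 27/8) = (4*s + 7)/(4*s^2 - 21*s - 18)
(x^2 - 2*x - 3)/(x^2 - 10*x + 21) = (x + 1)/(x - 7)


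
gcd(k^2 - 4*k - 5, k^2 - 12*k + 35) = k - 5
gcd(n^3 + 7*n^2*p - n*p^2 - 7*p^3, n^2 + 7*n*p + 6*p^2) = n + p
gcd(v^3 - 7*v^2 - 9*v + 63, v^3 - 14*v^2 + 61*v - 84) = v^2 - 10*v + 21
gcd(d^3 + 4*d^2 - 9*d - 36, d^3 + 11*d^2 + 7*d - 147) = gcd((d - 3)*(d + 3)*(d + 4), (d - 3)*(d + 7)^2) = d - 3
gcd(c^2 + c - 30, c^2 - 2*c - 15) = c - 5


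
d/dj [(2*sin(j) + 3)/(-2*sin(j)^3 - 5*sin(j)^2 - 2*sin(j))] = 2*(18*sin(j) - sin(3*j) - 7*cos(2*j) + 10)*cos(j)/((sin(j) + 2)^2*(2*sin(j) + 1)^2*sin(j)^2)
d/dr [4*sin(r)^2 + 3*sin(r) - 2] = (8*sin(r) + 3)*cos(r)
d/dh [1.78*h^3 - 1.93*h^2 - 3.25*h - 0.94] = 5.34*h^2 - 3.86*h - 3.25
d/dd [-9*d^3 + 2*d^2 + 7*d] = -27*d^2 + 4*d + 7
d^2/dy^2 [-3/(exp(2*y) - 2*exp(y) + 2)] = 6*(-4*(1 - exp(y))^2*exp(y) + (2*exp(y) - 1)*(exp(2*y) - 2*exp(y) + 2))*exp(y)/(exp(2*y) - 2*exp(y) + 2)^3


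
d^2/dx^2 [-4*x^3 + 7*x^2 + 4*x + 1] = 14 - 24*x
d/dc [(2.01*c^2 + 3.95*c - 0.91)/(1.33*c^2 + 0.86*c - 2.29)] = (-3.5249*c^2 - 6.7852*c - 8.2629)/(1.7689*c^4 + 2.2876*c^3 - 5.3518*c^2 - 3.9388*c + 5.2441)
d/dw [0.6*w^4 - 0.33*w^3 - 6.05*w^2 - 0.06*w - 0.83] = 2.4*w^3 - 0.99*w^2 - 12.1*w - 0.06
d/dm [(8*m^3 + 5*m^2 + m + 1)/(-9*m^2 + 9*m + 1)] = 2*(-36*m^4 + 72*m^3 + 39*m^2 + 14*m - 4)/(81*m^4 - 162*m^3 + 63*m^2 + 18*m + 1)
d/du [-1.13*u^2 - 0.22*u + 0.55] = -2.26*u - 0.22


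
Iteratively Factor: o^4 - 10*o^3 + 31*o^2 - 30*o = (o - 2)*(o^3 - 8*o^2 + 15*o) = (o - 5)*(o - 2)*(o^2 - 3*o) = (o - 5)*(o - 3)*(o - 2)*(o)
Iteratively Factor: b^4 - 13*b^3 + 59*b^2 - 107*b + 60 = (b - 4)*(b^3 - 9*b^2 + 23*b - 15) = (b - 4)*(b - 3)*(b^2 - 6*b + 5) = (b - 4)*(b - 3)*(b - 1)*(b - 5)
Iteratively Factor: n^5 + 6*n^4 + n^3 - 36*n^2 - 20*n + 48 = (n - 2)*(n^4 + 8*n^3 + 17*n^2 - 2*n - 24) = (n - 2)*(n + 4)*(n^3 + 4*n^2 + n - 6) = (n - 2)*(n - 1)*(n + 4)*(n^2 + 5*n + 6) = (n - 2)*(n - 1)*(n + 3)*(n + 4)*(n + 2)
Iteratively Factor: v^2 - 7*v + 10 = (v - 5)*(v - 2)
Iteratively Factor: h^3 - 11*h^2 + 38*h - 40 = (h - 5)*(h^2 - 6*h + 8) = (h - 5)*(h - 4)*(h - 2)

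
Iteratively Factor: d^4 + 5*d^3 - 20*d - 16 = (d + 1)*(d^3 + 4*d^2 - 4*d - 16) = (d - 2)*(d + 1)*(d^2 + 6*d + 8) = (d - 2)*(d + 1)*(d + 2)*(d + 4)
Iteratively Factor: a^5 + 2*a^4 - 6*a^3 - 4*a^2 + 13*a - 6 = (a - 1)*(a^4 + 3*a^3 - 3*a^2 - 7*a + 6) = (a - 1)*(a + 2)*(a^3 + a^2 - 5*a + 3) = (a - 1)^2*(a + 2)*(a^2 + 2*a - 3) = (a - 1)^2*(a + 2)*(a + 3)*(a - 1)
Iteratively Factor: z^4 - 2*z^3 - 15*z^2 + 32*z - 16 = (z - 1)*(z^3 - z^2 - 16*z + 16) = (z - 1)^2*(z^2 - 16) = (z - 1)^2*(z + 4)*(z - 4)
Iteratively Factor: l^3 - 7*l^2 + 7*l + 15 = (l - 5)*(l^2 - 2*l - 3) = (l - 5)*(l - 3)*(l + 1)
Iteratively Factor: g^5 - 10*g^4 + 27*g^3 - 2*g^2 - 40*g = (g - 5)*(g^4 - 5*g^3 + 2*g^2 + 8*g) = g*(g - 5)*(g^3 - 5*g^2 + 2*g + 8) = g*(g - 5)*(g - 4)*(g^2 - g - 2) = g*(g - 5)*(g - 4)*(g + 1)*(g - 2)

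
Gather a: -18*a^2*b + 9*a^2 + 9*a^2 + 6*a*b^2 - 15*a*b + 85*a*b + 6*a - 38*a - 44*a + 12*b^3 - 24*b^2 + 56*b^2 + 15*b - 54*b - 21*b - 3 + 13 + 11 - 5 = a^2*(18 - 18*b) + a*(6*b^2 + 70*b - 76) + 12*b^3 + 32*b^2 - 60*b + 16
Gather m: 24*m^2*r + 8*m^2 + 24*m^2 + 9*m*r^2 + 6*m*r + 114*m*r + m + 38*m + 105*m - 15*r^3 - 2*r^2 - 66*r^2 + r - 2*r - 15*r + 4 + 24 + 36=m^2*(24*r + 32) + m*(9*r^2 + 120*r + 144) - 15*r^3 - 68*r^2 - 16*r + 64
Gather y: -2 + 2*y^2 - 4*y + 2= 2*y^2 - 4*y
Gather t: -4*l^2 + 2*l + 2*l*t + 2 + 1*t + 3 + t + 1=-4*l^2 + 2*l + t*(2*l + 2) + 6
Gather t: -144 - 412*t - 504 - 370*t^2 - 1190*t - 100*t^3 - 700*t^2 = -100*t^3 - 1070*t^2 - 1602*t - 648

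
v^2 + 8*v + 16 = (v + 4)^2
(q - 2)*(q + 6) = q^2 + 4*q - 12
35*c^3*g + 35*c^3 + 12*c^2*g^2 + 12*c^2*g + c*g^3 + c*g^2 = (5*c + g)*(7*c + g)*(c*g + c)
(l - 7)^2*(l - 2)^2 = l^4 - 18*l^3 + 109*l^2 - 252*l + 196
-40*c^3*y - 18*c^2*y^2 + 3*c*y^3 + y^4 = y*(-4*c + y)*(2*c + y)*(5*c + y)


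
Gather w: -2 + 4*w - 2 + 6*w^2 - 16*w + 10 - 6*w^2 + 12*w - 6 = 0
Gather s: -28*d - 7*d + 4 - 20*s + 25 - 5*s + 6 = -35*d - 25*s + 35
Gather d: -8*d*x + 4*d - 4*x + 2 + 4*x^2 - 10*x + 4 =d*(4 - 8*x) + 4*x^2 - 14*x + 6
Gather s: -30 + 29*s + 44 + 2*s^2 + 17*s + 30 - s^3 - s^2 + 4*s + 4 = -s^3 + s^2 + 50*s + 48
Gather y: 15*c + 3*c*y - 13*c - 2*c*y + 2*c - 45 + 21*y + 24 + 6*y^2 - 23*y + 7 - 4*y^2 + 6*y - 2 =4*c + 2*y^2 + y*(c + 4) - 16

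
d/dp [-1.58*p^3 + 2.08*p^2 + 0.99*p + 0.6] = -4.74*p^2 + 4.16*p + 0.99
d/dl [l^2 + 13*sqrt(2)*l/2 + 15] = 2*l + 13*sqrt(2)/2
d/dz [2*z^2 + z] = 4*z + 1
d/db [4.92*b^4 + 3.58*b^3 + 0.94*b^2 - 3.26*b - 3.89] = 19.68*b^3 + 10.74*b^2 + 1.88*b - 3.26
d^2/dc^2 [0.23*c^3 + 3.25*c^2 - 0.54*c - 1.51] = 1.38*c + 6.5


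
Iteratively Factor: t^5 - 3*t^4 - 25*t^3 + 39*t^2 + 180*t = (t)*(t^4 - 3*t^3 - 25*t^2 + 39*t + 180) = t*(t - 4)*(t^3 + t^2 - 21*t - 45) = t*(t - 4)*(t + 3)*(t^2 - 2*t - 15) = t*(t - 4)*(t + 3)^2*(t - 5)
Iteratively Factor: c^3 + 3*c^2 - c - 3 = (c - 1)*(c^2 + 4*c + 3) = (c - 1)*(c + 1)*(c + 3)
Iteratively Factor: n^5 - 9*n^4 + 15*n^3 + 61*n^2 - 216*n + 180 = (n - 3)*(n^4 - 6*n^3 - 3*n^2 + 52*n - 60) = (n - 3)*(n - 2)*(n^3 - 4*n^2 - 11*n + 30) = (n - 3)*(n - 2)^2*(n^2 - 2*n - 15) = (n - 5)*(n - 3)*(n - 2)^2*(n + 3)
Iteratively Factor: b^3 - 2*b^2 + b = (b - 1)*(b^2 - b) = (b - 1)^2*(b)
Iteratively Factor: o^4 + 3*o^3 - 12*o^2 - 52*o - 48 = (o + 2)*(o^3 + o^2 - 14*o - 24) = (o + 2)*(o + 3)*(o^2 - 2*o - 8) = (o + 2)^2*(o + 3)*(o - 4)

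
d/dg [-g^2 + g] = 1 - 2*g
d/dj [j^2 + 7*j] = 2*j + 7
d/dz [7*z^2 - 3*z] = 14*z - 3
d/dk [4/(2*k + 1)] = -8/(2*k + 1)^2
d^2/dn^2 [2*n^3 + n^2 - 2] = 12*n + 2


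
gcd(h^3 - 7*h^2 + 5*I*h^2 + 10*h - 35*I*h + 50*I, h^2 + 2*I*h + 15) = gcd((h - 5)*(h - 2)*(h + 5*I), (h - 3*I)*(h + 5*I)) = h + 5*I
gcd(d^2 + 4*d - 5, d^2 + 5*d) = d + 5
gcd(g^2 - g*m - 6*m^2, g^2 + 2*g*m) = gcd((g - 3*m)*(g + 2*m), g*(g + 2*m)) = g + 2*m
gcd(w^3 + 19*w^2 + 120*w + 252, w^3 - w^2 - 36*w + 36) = w + 6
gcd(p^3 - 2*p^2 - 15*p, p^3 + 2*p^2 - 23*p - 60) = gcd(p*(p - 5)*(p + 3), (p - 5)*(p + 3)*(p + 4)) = p^2 - 2*p - 15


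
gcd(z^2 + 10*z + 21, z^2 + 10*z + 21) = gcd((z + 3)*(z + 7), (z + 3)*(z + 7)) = z^2 + 10*z + 21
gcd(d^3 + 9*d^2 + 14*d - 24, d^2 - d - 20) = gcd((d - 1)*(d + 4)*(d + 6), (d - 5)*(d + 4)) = d + 4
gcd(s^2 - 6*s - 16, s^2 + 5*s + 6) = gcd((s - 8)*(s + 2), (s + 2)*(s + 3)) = s + 2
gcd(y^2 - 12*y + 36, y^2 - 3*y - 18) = y - 6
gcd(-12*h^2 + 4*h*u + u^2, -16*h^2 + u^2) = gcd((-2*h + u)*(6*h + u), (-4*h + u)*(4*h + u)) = 1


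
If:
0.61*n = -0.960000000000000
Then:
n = -1.57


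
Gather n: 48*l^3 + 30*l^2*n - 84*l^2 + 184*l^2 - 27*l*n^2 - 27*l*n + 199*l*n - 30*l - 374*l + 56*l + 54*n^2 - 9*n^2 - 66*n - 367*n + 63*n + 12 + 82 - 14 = 48*l^3 + 100*l^2 - 348*l + n^2*(45 - 27*l) + n*(30*l^2 + 172*l - 370) + 80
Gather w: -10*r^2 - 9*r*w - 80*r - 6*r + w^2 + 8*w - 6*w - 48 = -10*r^2 - 86*r + w^2 + w*(2 - 9*r) - 48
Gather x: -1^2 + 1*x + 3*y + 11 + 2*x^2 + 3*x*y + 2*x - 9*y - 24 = 2*x^2 + x*(3*y + 3) - 6*y - 14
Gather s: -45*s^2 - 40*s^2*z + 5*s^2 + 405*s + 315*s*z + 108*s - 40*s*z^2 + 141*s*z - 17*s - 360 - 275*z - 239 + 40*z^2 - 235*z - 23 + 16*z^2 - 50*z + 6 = s^2*(-40*z - 40) + s*(-40*z^2 + 456*z + 496) + 56*z^2 - 560*z - 616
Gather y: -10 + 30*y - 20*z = 30*y - 20*z - 10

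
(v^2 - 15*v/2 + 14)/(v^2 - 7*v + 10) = (v^2 - 15*v/2 + 14)/(v^2 - 7*v + 10)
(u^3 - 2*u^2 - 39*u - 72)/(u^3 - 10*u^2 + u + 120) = (u + 3)/(u - 5)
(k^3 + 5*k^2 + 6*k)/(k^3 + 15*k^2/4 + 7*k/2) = 4*(k + 3)/(4*k + 7)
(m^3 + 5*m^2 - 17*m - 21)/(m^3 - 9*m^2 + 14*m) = (m^3 + 5*m^2 - 17*m - 21)/(m*(m^2 - 9*m + 14))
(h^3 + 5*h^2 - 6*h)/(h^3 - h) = (h + 6)/(h + 1)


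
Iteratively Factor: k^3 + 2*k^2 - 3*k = (k + 3)*(k^2 - k) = k*(k + 3)*(k - 1)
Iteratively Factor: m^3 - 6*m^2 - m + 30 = (m - 3)*(m^2 - 3*m - 10) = (m - 3)*(m + 2)*(m - 5)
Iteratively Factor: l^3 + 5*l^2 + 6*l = (l)*(l^2 + 5*l + 6) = l*(l + 3)*(l + 2)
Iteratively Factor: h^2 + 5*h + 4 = (h + 4)*(h + 1)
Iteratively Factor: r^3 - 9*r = (r + 3)*(r^2 - 3*r) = (r - 3)*(r + 3)*(r)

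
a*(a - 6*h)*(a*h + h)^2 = a^4*h^2 - 6*a^3*h^3 + 2*a^3*h^2 - 12*a^2*h^3 + a^2*h^2 - 6*a*h^3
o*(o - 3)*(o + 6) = o^3 + 3*o^2 - 18*o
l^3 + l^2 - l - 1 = (l - 1)*(l + 1)^2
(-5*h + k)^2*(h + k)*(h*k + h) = 25*h^4*k + 25*h^4 + 15*h^3*k^2 + 15*h^3*k - 9*h^2*k^3 - 9*h^2*k^2 + h*k^4 + h*k^3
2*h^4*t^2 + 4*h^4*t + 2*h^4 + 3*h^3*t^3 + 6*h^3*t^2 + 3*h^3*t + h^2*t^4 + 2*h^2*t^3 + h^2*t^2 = (h + t)*(2*h + t)*(h*t + h)^2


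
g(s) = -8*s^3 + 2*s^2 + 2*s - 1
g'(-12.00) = -3502.00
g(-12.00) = 14087.00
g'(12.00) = -3406.00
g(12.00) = -13513.00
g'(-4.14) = -425.91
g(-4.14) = 592.66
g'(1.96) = -82.36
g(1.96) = -49.63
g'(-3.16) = -250.29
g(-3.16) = 265.09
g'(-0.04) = 1.80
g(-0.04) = -1.08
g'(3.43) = -266.64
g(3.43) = -293.44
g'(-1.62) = -67.47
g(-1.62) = 35.02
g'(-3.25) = -264.50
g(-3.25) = 288.25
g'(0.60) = -4.24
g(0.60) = -0.81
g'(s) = -24*s^2 + 4*s + 2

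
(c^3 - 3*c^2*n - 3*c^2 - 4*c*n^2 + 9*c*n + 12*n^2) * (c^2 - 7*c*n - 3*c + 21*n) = c^5 - 10*c^4*n - 6*c^4 + 17*c^3*n^2 + 60*c^3*n + 9*c^3 + 28*c^2*n^3 - 102*c^2*n^2 - 90*c^2*n - 168*c*n^3 + 153*c*n^2 + 252*n^3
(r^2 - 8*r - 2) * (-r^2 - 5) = -r^4 + 8*r^3 - 3*r^2 + 40*r + 10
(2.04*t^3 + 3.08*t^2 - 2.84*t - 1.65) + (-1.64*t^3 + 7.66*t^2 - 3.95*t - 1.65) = 0.4*t^3 + 10.74*t^2 - 6.79*t - 3.3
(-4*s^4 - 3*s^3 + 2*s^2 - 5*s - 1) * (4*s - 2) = -16*s^5 - 4*s^4 + 14*s^3 - 24*s^2 + 6*s + 2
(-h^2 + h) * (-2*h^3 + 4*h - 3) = 2*h^5 - 2*h^4 - 4*h^3 + 7*h^2 - 3*h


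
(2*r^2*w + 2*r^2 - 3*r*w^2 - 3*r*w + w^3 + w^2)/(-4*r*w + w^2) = (-2*r^2*w - 2*r^2 + 3*r*w^2 + 3*r*w - w^3 - w^2)/(w*(4*r - w))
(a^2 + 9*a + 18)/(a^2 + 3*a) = (a + 6)/a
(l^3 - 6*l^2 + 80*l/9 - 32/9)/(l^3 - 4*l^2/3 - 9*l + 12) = (3*l^2 - 14*l + 8)/(3*(l^2 - 9))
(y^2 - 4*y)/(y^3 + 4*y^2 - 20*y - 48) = y/(y^2 + 8*y + 12)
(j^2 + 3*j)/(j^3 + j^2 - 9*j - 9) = j/(j^2 - 2*j - 3)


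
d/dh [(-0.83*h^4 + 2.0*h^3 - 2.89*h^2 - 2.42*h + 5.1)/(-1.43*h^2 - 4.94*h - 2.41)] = (2.3738*h^5 + 9.4406*h^4 - 11.7588*h^3 - 3.644*h^2 + 28.5158*h + 31.0262)/(2.0449*h^4 + 14.1284*h^3 + 31.2962*h^2 + 23.8108*h + 5.8081)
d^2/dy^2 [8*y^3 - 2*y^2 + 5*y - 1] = 48*y - 4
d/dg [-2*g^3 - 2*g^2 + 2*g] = -6*g^2 - 4*g + 2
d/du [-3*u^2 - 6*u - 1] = -6*u - 6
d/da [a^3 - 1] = 3*a^2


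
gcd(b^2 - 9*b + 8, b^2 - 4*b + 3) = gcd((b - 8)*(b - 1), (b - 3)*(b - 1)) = b - 1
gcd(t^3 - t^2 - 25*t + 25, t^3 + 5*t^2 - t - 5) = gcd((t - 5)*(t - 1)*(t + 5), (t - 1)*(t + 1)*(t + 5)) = t^2 + 4*t - 5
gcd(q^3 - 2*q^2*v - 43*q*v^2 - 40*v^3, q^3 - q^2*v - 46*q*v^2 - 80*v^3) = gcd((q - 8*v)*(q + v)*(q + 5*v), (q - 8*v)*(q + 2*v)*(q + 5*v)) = q^2 - 3*q*v - 40*v^2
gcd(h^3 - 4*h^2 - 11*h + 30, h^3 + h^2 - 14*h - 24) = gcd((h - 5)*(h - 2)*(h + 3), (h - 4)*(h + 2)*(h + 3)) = h + 3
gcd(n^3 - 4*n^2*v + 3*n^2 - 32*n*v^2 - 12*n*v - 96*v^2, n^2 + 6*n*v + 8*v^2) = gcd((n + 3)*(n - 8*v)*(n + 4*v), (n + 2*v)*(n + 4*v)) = n + 4*v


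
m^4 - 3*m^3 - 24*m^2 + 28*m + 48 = (m - 6)*(m - 2)*(m + 1)*(m + 4)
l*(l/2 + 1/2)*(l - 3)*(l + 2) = l^4/2 - 7*l^2/2 - 3*l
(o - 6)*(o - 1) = o^2 - 7*o + 6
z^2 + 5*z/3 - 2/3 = (z - 1/3)*(z + 2)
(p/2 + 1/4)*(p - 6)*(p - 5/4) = p^3/2 - 27*p^2/8 + 31*p/16 + 15/8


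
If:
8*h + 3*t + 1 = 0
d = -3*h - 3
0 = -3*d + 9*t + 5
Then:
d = -26/5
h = 11/15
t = -103/45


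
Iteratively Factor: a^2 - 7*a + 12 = (a - 4)*(a - 3)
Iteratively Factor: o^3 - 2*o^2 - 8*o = (o)*(o^2 - 2*o - 8) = o*(o - 4)*(o + 2)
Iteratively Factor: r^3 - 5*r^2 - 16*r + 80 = (r + 4)*(r^2 - 9*r + 20) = (r - 5)*(r + 4)*(r - 4)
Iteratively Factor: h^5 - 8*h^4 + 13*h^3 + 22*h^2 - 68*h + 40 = (h + 2)*(h^4 - 10*h^3 + 33*h^2 - 44*h + 20) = (h - 2)*(h + 2)*(h^3 - 8*h^2 + 17*h - 10) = (h - 2)*(h - 1)*(h + 2)*(h^2 - 7*h + 10) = (h - 5)*(h - 2)*(h - 1)*(h + 2)*(h - 2)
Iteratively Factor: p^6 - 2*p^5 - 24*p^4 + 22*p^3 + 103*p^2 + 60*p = (p + 1)*(p^5 - 3*p^4 - 21*p^3 + 43*p^2 + 60*p) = p*(p + 1)*(p^4 - 3*p^3 - 21*p^2 + 43*p + 60) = p*(p - 3)*(p + 1)*(p^3 - 21*p - 20) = p*(p - 3)*(p + 1)^2*(p^2 - p - 20) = p*(p - 3)*(p + 1)^2*(p + 4)*(p - 5)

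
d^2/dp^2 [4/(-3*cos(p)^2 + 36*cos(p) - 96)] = 4*(4*sin(p)^4 - 18*sin(p)^2 + 429*cos(p) - 9*cos(3*p) - 210)/(3*(cos(p) - 8)^3*(cos(p) - 4)^3)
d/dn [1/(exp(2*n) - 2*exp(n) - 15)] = 2*(1 - exp(n))*exp(n)/(-exp(2*n) + 2*exp(n) + 15)^2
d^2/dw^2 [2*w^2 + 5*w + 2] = 4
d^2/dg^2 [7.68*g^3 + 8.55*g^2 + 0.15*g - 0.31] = 46.08*g + 17.1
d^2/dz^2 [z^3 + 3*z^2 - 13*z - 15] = 6*z + 6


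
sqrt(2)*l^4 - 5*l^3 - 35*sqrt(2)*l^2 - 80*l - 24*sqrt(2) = (l - 6*sqrt(2))*(l + sqrt(2))*(l + 2*sqrt(2))*(sqrt(2)*l + 1)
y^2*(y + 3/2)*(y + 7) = y^4 + 17*y^3/2 + 21*y^2/2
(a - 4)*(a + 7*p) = a^2 + 7*a*p - 4*a - 28*p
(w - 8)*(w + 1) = w^2 - 7*w - 8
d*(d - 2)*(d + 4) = d^3 + 2*d^2 - 8*d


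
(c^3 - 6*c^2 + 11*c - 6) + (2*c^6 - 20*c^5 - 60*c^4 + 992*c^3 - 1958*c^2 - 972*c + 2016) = 2*c^6 - 20*c^5 - 60*c^4 + 993*c^3 - 1964*c^2 - 961*c + 2010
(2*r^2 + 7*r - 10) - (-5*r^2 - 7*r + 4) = 7*r^2 + 14*r - 14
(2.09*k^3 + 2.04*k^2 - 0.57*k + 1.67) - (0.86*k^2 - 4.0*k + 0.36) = 2.09*k^3 + 1.18*k^2 + 3.43*k + 1.31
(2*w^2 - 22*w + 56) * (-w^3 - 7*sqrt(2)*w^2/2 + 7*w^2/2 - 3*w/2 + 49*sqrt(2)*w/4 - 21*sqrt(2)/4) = -2*w^5 - 7*sqrt(2)*w^4 + 29*w^4 - 136*w^3 + 203*sqrt(2)*w^3/2 - 476*sqrt(2)*w^2 + 229*w^2 - 84*w + 1603*sqrt(2)*w/2 - 294*sqrt(2)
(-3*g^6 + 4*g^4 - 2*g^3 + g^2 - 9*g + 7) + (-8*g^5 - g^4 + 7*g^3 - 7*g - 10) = -3*g^6 - 8*g^5 + 3*g^4 + 5*g^3 + g^2 - 16*g - 3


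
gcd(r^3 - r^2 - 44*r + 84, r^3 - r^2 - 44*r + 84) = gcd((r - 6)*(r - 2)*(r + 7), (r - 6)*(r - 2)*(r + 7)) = r^3 - r^2 - 44*r + 84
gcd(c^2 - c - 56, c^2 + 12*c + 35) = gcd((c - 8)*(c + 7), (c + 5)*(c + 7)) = c + 7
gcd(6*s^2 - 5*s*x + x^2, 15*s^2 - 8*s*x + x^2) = -3*s + x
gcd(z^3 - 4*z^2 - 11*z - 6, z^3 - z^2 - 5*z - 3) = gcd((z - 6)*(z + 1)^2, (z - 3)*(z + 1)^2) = z^2 + 2*z + 1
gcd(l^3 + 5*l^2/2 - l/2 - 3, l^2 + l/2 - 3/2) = l^2 + l/2 - 3/2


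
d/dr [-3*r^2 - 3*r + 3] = -6*r - 3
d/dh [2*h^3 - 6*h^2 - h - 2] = 6*h^2 - 12*h - 1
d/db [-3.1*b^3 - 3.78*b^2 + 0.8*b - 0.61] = -9.3*b^2 - 7.56*b + 0.8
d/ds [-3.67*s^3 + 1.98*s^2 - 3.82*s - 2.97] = -11.01*s^2 + 3.96*s - 3.82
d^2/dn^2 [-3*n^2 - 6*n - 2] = -6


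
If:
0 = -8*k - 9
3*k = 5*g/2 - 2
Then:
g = -11/20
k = -9/8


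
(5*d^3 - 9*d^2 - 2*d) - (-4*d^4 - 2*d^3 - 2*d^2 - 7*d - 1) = 4*d^4 + 7*d^3 - 7*d^2 + 5*d + 1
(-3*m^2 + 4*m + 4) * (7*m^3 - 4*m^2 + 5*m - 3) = -21*m^5 + 40*m^4 - 3*m^3 + 13*m^2 + 8*m - 12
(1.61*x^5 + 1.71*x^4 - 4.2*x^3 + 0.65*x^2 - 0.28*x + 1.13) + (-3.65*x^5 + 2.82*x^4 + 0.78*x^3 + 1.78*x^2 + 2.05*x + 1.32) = -2.04*x^5 + 4.53*x^4 - 3.42*x^3 + 2.43*x^2 + 1.77*x + 2.45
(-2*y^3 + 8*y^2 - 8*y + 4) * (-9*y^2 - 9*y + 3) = 18*y^5 - 54*y^4 - 6*y^3 + 60*y^2 - 60*y + 12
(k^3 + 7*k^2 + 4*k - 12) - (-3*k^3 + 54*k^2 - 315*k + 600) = 4*k^3 - 47*k^2 + 319*k - 612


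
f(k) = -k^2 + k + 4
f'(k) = 1 - 2*k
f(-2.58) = -5.24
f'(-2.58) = 6.16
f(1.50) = 3.25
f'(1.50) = -2.00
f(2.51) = 0.21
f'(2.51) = -4.02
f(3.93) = -7.51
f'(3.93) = -6.86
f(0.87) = 4.11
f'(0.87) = -0.74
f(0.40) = 4.24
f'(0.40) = 0.20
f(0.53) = 4.25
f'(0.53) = -0.06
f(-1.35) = 0.83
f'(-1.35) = 3.70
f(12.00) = -128.00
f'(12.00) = -23.00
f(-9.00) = -86.00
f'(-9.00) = 19.00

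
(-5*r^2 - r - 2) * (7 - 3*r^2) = 15*r^4 + 3*r^3 - 29*r^2 - 7*r - 14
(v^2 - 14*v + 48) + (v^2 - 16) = 2*v^2 - 14*v + 32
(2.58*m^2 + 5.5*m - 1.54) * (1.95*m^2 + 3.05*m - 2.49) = 5.031*m^4 + 18.594*m^3 + 7.3478*m^2 - 18.392*m + 3.8346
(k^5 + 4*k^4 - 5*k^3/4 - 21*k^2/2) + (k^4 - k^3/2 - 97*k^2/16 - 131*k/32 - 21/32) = k^5 + 5*k^4 - 7*k^3/4 - 265*k^2/16 - 131*k/32 - 21/32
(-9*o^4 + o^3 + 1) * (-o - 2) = 9*o^5 + 17*o^4 - 2*o^3 - o - 2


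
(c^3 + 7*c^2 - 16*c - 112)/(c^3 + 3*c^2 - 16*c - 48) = (c + 7)/(c + 3)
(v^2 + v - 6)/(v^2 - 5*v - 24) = (v - 2)/(v - 8)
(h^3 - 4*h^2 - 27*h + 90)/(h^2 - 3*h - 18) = (h^2 + 2*h - 15)/(h + 3)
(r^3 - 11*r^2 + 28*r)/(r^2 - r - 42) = r*(r - 4)/(r + 6)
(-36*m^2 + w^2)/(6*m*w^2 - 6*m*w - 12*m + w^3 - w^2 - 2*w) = (-6*m + w)/(w^2 - w - 2)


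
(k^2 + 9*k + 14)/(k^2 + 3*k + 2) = (k + 7)/(k + 1)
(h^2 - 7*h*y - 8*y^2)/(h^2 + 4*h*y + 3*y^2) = (h - 8*y)/(h + 3*y)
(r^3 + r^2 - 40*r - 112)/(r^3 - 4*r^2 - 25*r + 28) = (r + 4)/(r - 1)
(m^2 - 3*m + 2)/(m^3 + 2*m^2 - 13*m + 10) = 1/(m + 5)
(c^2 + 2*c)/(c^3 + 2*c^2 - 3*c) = (c + 2)/(c^2 + 2*c - 3)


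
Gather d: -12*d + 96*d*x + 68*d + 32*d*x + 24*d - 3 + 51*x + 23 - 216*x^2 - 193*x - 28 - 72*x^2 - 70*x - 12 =d*(128*x + 80) - 288*x^2 - 212*x - 20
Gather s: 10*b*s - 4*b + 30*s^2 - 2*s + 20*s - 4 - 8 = -4*b + 30*s^2 + s*(10*b + 18) - 12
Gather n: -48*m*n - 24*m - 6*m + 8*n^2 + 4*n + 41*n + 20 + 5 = -30*m + 8*n^2 + n*(45 - 48*m) + 25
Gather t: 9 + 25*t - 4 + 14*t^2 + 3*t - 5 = 14*t^2 + 28*t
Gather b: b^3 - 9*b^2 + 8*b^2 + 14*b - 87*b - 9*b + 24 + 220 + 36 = b^3 - b^2 - 82*b + 280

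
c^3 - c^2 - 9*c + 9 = (c - 3)*(c - 1)*(c + 3)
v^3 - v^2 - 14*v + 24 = (v - 3)*(v - 2)*(v + 4)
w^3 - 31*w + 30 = (w - 5)*(w - 1)*(w + 6)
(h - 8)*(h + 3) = h^2 - 5*h - 24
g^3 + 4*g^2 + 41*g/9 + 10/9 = (g + 1/3)*(g + 5/3)*(g + 2)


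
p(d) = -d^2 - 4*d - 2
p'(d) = -2*d - 4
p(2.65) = -19.62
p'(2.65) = -9.30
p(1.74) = -11.99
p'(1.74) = -7.48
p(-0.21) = -1.20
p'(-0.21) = -3.58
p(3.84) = -32.11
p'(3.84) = -11.68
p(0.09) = -2.37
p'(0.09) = -4.18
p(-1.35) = 1.58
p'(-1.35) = -1.30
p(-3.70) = -0.89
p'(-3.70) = 3.40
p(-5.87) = -12.98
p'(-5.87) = 7.74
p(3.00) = -23.00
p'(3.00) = -10.00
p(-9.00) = -47.00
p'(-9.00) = 14.00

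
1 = 1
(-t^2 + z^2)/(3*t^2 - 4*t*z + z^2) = (t + z)/(-3*t + z)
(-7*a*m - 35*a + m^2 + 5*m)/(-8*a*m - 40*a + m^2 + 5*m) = (7*a - m)/(8*a - m)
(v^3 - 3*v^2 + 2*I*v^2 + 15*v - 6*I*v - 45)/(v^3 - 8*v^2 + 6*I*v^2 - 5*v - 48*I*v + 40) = (v^2 - 3*v*(1 + I) + 9*I)/(v^2 + v*(-8 + I) - 8*I)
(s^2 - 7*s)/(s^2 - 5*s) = (s - 7)/(s - 5)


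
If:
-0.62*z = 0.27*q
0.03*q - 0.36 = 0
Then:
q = 12.00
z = -5.23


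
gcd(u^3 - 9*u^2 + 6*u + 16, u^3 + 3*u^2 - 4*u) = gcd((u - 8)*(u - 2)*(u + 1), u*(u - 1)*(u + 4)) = 1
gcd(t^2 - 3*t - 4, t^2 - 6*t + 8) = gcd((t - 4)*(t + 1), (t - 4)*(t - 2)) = t - 4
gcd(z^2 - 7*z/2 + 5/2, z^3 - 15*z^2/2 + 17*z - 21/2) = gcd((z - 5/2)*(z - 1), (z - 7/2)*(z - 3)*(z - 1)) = z - 1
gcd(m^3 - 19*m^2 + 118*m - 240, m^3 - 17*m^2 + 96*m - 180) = m^2 - 11*m + 30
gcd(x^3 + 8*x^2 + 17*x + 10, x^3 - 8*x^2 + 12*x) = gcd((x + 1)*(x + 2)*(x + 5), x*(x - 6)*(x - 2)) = 1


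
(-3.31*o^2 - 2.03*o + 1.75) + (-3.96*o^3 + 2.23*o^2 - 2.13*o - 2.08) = -3.96*o^3 - 1.08*o^2 - 4.16*o - 0.33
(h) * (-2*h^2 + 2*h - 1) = -2*h^3 + 2*h^2 - h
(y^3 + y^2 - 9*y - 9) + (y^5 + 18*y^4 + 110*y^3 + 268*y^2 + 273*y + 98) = y^5 + 18*y^4 + 111*y^3 + 269*y^2 + 264*y + 89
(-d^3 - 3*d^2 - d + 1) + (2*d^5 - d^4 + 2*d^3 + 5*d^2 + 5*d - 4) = 2*d^5 - d^4 + d^3 + 2*d^2 + 4*d - 3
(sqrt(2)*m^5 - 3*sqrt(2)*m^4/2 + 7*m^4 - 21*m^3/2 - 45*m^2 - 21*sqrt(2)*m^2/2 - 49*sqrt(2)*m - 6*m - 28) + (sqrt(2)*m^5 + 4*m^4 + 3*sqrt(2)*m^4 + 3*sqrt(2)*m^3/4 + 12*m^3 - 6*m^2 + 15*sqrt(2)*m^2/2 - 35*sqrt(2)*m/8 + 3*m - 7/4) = 2*sqrt(2)*m^5 + 3*sqrt(2)*m^4/2 + 11*m^4 + 3*sqrt(2)*m^3/4 + 3*m^3/2 - 51*m^2 - 3*sqrt(2)*m^2 - 427*sqrt(2)*m/8 - 3*m - 119/4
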